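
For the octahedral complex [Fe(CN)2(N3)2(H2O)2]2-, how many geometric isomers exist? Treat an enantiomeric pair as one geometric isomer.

In an octahedral complex each vertex has one trans partner and four cis neighbours.
Systematic placement gives 5 geometric isomers: CN trans, N3 trans, H2O trans; CN trans, N3 cis, H2O cis; CN cis, N3 trans, H2O cis; CN cis, N3 cis, H2O cis (chiral); CN cis, N3 cis, H2O trans.

5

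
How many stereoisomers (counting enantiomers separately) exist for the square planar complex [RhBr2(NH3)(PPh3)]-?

2

In a square planar complex each vertex has one trans partner and two cis neighbours.
Systematic placement gives 2 geometric isomers: Br cis; Br trans.
Each arrangement has an internal mirror plane or centre of symmetry, so none is chiral.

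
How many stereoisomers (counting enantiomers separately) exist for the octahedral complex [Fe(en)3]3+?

An octahedron has six vertices in three trans pairs; every non-trans pair is cis.
Each en is bidentate and must span two cis positions.
Only one geometric arrangement is possible; it has no improper symmetry element, so it exists as a pair of enantiomers (2 stereoisomers).

2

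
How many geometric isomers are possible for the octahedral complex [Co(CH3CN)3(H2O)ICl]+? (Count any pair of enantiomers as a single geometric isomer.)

The distinct arrangements are (4 in all): CH3CN mer (3 arrangements); CH3CN fac (chiral).

4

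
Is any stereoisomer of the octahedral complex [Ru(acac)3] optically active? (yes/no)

yes

Each acac is bidentate and must span two cis positions.
Only one geometric arrangement is possible; it has no improper symmetry element, so it exists as a pair of enantiomers (2 stereoisomers).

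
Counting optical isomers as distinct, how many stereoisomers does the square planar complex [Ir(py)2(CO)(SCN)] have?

2

In a square planar complex each vertex has one trans partner and two cis neighbours.
Working through the distinct placements yields 2 geometric isomers: py cis; py trans.
Each arrangement has an internal mirror plane or centre of symmetry, so none is chiral.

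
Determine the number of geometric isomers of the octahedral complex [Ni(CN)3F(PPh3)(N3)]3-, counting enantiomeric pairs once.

4

The six octahedral sites form three mutually perpendicular trans pairs.
There are 4 geometric isomers: CN mer (3 arrangements); CN fac (chiral).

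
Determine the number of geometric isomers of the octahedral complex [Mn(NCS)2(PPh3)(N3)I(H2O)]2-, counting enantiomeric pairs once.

9

An octahedron has six vertices in three trans pairs; every non-trans pair is cis.
Placing the ligands in turn and identifying arrangements related by rotation or reflection leaves 9 distinct geometric isomers.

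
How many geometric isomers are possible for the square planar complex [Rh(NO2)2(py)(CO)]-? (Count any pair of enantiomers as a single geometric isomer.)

2

In a square planar complex each vertex has one trans partner and two cis neighbours.
Systematic placement gives 2 geometric isomers: NO2 cis; NO2 trans.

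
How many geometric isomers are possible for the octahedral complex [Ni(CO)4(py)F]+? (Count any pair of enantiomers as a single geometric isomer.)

2

The six octahedral sites form three mutually perpendicular trans pairs.
Systematic placement gives 2 geometric isomers: py and F mutually trans; py and F mutually cis.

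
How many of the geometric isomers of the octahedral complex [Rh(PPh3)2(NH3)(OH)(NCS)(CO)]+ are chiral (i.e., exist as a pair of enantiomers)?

6

The six octahedral sites form three mutually perpendicular trans pairs.
Exhaustive case analysis gives 9 geometric isomers.
Of these, 6 lack any improper symmetry element and so occur as enantiomeric pairs, giving 9 + 6 = 15 stereoisomers in total.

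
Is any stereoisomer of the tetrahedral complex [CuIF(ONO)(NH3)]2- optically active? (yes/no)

yes

Only one geometric arrangement is possible; it has no improper symmetry element, so it exists as a pair of enantiomers (2 stereoisomers).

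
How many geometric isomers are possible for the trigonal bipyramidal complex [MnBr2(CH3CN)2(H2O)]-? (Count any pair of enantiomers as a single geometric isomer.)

5

In a trigonal bipyramid the two axial positions differ from the three equatorial ones.
Systematic enumeration (placing each ligand type in turn and discarding arrangements equivalent by rotation or reflection) gives 5 geometric isomers.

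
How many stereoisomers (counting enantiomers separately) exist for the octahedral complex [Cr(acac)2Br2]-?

3

The six octahedral sites form three mutually perpendicular trans pairs.
Each acac is bidentate and must span two cis positions.
The distinct arrangements are (2 in all): Br trans; Br cis (chiral).
One of these lacks any improper symmetry element and so occurs as an enantiomeric pair, giving 2 + 1 = 3 stereoisomers in total.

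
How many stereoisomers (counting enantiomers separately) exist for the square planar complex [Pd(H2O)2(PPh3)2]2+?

A square has two trans pairs of vertices; adjacent vertices are cis.
The distinct arrangements are (2 in all): H2O cis; H2O trans.
Each arrangement has an internal mirror plane or centre of symmetry, so none is chiral.

2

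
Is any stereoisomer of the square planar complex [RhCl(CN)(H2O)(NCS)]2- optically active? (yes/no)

no

In a square planar complex each vertex has one trans partner and two cis neighbours.
Working through the distinct placements yields 3 geometric isomers: (CN/H2O trans, Cl/NCS trans); (CN/NCS trans, Cl/H2O trans); (CN/Cl trans, H2O/NCS trans).
Each arrangement has an internal mirror plane or centre of symmetry, so none is chiral.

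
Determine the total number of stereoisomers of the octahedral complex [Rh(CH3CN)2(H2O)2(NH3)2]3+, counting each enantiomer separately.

6

An octahedron has six vertices in three trans pairs; every non-trans pair is cis.
Working through the distinct placements yields 5 geometric isomers: CH3CN trans, H2O trans, NH3 trans; CH3CN trans, H2O cis, NH3 cis; CH3CN cis, H2O cis, NH3 trans; CH3CN cis, H2O cis, NH3 cis (chiral); CH3CN cis, H2O trans, NH3 cis.
One of these lacks any improper symmetry element and so occurs as an enantiomeric pair, giving 5 + 1 = 6 stereoisomers in total.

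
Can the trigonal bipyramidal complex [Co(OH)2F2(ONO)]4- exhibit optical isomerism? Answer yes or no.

yes

Exhaustive case analysis gives 5 geometric isomers.
One of these lacks any improper symmetry element and so occurs as an enantiomeric pair, giving 5 + 1 = 6 stereoisomers in total.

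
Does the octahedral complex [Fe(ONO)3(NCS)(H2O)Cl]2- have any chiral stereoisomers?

yes

The six octahedral sites form three mutually perpendicular trans pairs.
Systematic placement gives 4 geometric isomers: ONO mer (3 arrangements); ONO fac (chiral).
One of these lacks any improper symmetry element and so occurs as an enantiomeric pair, giving 4 + 1 = 5 stereoisomers in total.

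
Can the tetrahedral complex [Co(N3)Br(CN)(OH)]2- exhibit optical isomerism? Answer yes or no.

yes

In a tetrahedral complex all four positions are equivalent and every pair of ligands is adjacent — there is no cis/trans distinction.
Only one geometric arrangement is possible; it has no improper symmetry element, so it exists as a pair of enantiomers (2 stereoisomers).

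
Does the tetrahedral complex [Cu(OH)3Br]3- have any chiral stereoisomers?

In a tetrahedral complex all four positions are equivalent and every pair of ligands is adjacent — there is no cis/trans distinction.
Only one geometric arrangement is possible.

no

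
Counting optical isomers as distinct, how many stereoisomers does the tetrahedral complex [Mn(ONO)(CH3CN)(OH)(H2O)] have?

In a tetrahedral complex all four positions are equivalent and every pair of ligands is adjacent — there is no cis/trans distinction.
Only one geometric arrangement is possible; it has no improper symmetry element, so it exists as a pair of enantiomers (2 stereoisomers).

2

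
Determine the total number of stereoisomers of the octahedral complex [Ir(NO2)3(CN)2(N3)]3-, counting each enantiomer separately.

3

In an octahedral complex each vertex has one trans partner and four cis neighbours.
Working through the distinct placements yields 3 geometric isomers: NO2 mer, CN trans; NO2 mer, CN cis; NO2 fac, CN cis.
Each arrangement has an internal mirror plane or centre of symmetry, so none is chiral.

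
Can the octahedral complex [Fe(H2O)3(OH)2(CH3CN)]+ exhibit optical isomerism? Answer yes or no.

no

Systematic placement gives 3 geometric isomers: H2O mer, OH trans; H2O fac, OH cis; H2O mer, OH cis.
Each arrangement has an internal mirror plane or centre of symmetry, so none is chiral.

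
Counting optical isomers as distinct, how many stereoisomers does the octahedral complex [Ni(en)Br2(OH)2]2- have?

4

The six octahedral sites form three mutually perpendicular trans pairs.
Each en is bidentate and must span two cis positions.
There are 3 geometric isomers: Br trans, OH cis; Br cis, OH cis (chiral); Br cis, OH trans.
One of these lacks any improper symmetry element and so occurs as an enantiomeric pair, giving 3 + 1 = 4 stereoisomers in total.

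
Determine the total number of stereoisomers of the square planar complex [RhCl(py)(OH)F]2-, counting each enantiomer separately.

Working through the distinct placements yields 3 geometric isomers: (Cl/OH trans, F/py trans); (Cl/py trans, F/OH trans); (Cl/F trans, OH/py trans).
Each arrangement has an internal mirror plane or centre of symmetry, so none is chiral.

3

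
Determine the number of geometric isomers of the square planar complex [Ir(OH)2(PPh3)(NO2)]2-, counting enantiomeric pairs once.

In a square planar complex each vertex has one trans partner and two cis neighbours.
Systematic placement gives 2 geometric isomers: OH cis; OH trans.

2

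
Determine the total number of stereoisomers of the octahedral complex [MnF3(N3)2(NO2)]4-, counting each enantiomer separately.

3

In an octahedral complex each vertex has one trans partner and four cis neighbours.
Systematic placement gives 3 geometric isomers: F mer, N3 cis; F mer, N3 trans; F fac, N3 cis.
Each arrangement has an internal mirror plane or centre of symmetry, so none is chiral.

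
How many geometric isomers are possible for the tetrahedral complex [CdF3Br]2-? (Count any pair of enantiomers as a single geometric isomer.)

In a tetrahedral complex all four positions are equivalent and every pair of ligands is adjacent — there is no cis/trans distinction.
Only one geometric arrangement is possible.

1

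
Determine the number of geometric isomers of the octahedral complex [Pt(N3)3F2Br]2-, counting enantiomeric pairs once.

3

The six octahedral sites form three mutually perpendicular trans pairs.
There are 3 geometric isomers: N3 mer, F cis; N3 mer, F trans; N3 fac, F cis.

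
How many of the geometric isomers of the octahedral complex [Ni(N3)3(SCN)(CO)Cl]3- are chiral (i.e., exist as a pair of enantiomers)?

1

The six octahedral sites form three mutually perpendicular trans pairs.
There are 4 geometric isomers: N3 mer (3 arrangements); N3 fac (chiral).
One of these lacks any improper symmetry element and so occurs as an enantiomeric pair, giving 4 + 1 = 5 stereoisomers in total.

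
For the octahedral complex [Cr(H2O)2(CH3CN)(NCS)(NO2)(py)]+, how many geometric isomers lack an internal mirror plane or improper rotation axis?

6

In an octahedral complex each vertex has one trans partner and four cis neighbours.
Placing the ligands in turn and identifying arrangements related by rotation or reflection leaves 9 distinct geometric isomers.
Of these, 6 lack any improper symmetry element and so occur as enantiomeric pairs, giving 9 + 6 = 15 stereoisomers in total.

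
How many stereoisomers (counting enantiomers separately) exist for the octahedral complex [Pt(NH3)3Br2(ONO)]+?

An octahedron has six vertices in three trans pairs; every non-trans pair is cis.
The distinct arrangements are (3 in all): NH3 mer, Br trans; NH3 fac, Br cis; NH3 mer, Br cis.
Each arrangement has an internal mirror plane or centre of symmetry, so none is chiral.

3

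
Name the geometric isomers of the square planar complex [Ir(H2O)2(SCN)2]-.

In a square planar complex each vertex has one trans partner and two cis neighbours.
The distinct arrangements are (2 in all): H2O cis; H2O trans.

cis and trans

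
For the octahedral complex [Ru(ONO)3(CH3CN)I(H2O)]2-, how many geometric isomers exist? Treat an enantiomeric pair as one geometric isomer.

Systematic placement gives 4 geometric isomers: ONO mer (3 arrangements); ONO fac (chiral).

4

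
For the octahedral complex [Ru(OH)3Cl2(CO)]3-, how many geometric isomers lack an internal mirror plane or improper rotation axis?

The six octahedral sites form three mutually perpendicular trans pairs.
The distinct arrangements are (3 in all): OH mer, Cl cis; OH mer, Cl trans; OH fac, Cl cis.
Each arrangement has an internal mirror plane or centre of symmetry, so none is chiral.

0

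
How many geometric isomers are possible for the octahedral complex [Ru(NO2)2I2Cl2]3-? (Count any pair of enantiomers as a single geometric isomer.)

Systematic placement gives 5 geometric isomers: NO2 trans, I trans, Cl trans; NO2 cis, I cis, Cl trans; NO2 trans, I cis, Cl cis; NO2 cis, I cis, Cl cis (chiral); NO2 cis, I trans, Cl cis.

5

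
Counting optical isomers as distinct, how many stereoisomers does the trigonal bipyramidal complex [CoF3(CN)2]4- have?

Systematic placement gives 3 geometric isomers: CN both axial; CN one axial, one equatorial; CN both equatorial.
Each arrangement has an internal mirror plane or centre of symmetry, so none is chiral.

3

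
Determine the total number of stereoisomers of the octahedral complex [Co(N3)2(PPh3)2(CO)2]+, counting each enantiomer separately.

Working through the distinct placements yields 5 geometric isomers: N3 trans, PPh3 trans, CO trans; N3 cis, PPh3 cis, CO trans; N3 cis, PPh3 trans, CO cis; N3 cis, PPh3 cis, CO cis (chiral); N3 trans, PPh3 cis, CO cis.
One of these lacks any improper symmetry element and so occurs as an enantiomeric pair, giving 5 + 1 = 6 stereoisomers in total.

6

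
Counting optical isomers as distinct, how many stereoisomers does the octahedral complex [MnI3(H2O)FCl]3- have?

5

An octahedron has six vertices in three trans pairs; every non-trans pair is cis.
There are 4 geometric isomers: I mer (3 arrangements); I fac (chiral).
One of these lacks any improper symmetry element and so occurs as an enantiomeric pair, giving 4 + 1 = 5 stereoisomers in total.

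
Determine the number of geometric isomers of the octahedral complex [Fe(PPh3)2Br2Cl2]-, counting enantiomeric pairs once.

An octahedron has six vertices in three trans pairs; every non-trans pair is cis.
Working through the distinct placements yields 5 geometric isomers: PPh3 trans, Br trans, Cl trans; PPh3 cis, Br trans, Cl cis; PPh3 trans, Br cis, Cl cis; PPh3 cis, Br cis, Cl cis (chiral); PPh3 cis, Br cis, Cl trans.

5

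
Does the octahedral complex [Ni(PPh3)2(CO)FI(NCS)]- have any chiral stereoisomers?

yes

An octahedron has six vertices in three trans pairs; every non-trans pair is cis.
Exhaustive case analysis gives 9 geometric isomers.
Of these, 6 lack any improper symmetry element and so occur as enantiomeric pairs, giving 9 + 6 = 15 stereoisomers in total.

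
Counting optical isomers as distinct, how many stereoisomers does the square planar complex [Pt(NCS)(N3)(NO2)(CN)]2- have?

In a square planar complex each vertex has one trans partner and two cis neighbours.
Systematic placement gives 3 geometric isomers: (CN/NCS trans, N3/NO2 trans); (CN/NO2 trans, N3/NCS trans); (CN/N3 trans, NCS/NO2 trans).
Each arrangement has an internal mirror plane or centre of symmetry, so none is chiral.

3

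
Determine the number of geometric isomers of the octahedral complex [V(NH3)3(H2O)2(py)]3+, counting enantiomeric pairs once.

An octahedron has six vertices in three trans pairs; every non-trans pair is cis.
Systematic placement gives 3 geometric isomers: NH3 mer, H2O trans; NH3 fac, H2O cis; NH3 mer, H2O cis.

3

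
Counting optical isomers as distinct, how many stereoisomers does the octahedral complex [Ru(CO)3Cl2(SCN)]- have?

3

The six octahedral sites form three mutually perpendicular trans pairs.
There are 3 geometric isomers: CO mer, Cl cis; CO mer, Cl trans; CO fac, Cl cis.
Each arrangement has an internal mirror plane or centre of symmetry, so none is chiral.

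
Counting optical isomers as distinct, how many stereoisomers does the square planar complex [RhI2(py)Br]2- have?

2

A square has two trans pairs of vertices; adjacent vertices are cis.
The distinct arrangements are (2 in all): I cis; I trans.
Each arrangement has an internal mirror plane or centre of symmetry, so none is chiral.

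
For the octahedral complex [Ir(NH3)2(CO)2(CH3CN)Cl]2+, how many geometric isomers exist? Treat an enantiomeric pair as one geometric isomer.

6

In an octahedral complex each vertex has one trans partner and four cis neighbours.
Systematic placement gives 6 geometric isomers: NH3 trans, CO cis; NH3 cis, CO cis (3 arrangements, 2 chiral); NH3 trans, CO trans; NH3 cis, CO trans.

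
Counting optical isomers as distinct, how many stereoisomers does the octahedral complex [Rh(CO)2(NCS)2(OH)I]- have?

The six octahedral sites form three mutually perpendicular trans pairs.
There are 6 geometric isomers: CO trans, NCS cis; CO trans, NCS trans; CO cis, NCS cis (3 arrangements, 2 chiral); CO cis, NCS trans.
Of these, 2 lack any improper symmetry element and so occur as enantiomeric pairs, giving 6 + 2 = 8 stereoisomers in total.

8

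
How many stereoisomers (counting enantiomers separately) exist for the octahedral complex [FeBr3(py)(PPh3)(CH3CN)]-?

5

Working through the distinct placements yields 4 geometric isomers: Br mer (3 arrangements); Br fac (chiral).
One of these lacks any improper symmetry element and so occurs as an enantiomeric pair, giving 4 + 1 = 5 stereoisomers in total.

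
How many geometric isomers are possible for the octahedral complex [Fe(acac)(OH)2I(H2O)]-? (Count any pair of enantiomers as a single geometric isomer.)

4

Each acac is bidentate and must span two cis positions.
Working through the distinct placements yields 4 geometric isomers: OH cis (3 arrangements, 2 chiral); OH trans.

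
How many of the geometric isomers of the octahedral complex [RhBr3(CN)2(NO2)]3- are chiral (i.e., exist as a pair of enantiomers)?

0

An octahedron has six vertices in three trans pairs; every non-trans pair is cis.
There are 3 geometric isomers: Br mer, CN cis; Br mer, CN trans; Br fac, CN cis.
Each arrangement has an internal mirror plane or centre of symmetry, so none is chiral.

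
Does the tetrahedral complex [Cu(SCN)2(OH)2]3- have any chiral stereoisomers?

In a tetrahedral complex all four positions are equivalent and every pair of ligands is adjacent — there is no cis/trans distinction.
Only one geometric arrangement is possible.

no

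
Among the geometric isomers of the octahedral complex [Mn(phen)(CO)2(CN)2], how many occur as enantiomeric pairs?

In an octahedral complex each vertex has one trans partner and four cis neighbours.
Each phen is bidentate and must span two cis positions.
Systematic placement gives 3 geometric isomers: CO cis, CN trans; CO cis, CN cis (chiral); CO trans, CN cis.
One of these lacks any improper symmetry element and so occurs as an enantiomeric pair, giving 3 + 1 = 4 stereoisomers in total.

1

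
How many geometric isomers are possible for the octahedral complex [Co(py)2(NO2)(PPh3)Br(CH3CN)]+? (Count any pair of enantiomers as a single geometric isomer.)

9

In an octahedral complex each vertex has one trans partner and four cis neighbours.
Systematic enumeration (placing each ligand type in turn and discarding arrangements equivalent by rotation or reflection) gives 9 geometric isomers.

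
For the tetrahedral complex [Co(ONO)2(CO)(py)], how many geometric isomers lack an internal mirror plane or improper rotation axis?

0

Only one geometric arrangement is possible.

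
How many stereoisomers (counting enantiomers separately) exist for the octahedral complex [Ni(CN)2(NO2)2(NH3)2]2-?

6

An octahedron has six vertices in three trans pairs; every non-trans pair is cis.
Working through the distinct placements yields 5 geometric isomers: CN trans, NO2 trans, NH3 trans; CN trans, NO2 cis, NH3 cis; CN cis, NO2 trans, NH3 cis; CN cis, NO2 cis, NH3 cis (chiral); CN cis, NO2 cis, NH3 trans.
One of these lacks any improper symmetry element and so occurs as an enantiomeric pair, giving 5 + 1 = 6 stereoisomers in total.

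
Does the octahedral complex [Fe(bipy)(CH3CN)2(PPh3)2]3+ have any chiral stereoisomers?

yes

The six octahedral sites form three mutually perpendicular trans pairs.
Each bipy is bidentate and must span two cis positions.
Systematic placement gives 3 geometric isomers: CH3CN trans, PPh3 cis; CH3CN cis, PPh3 cis (chiral); CH3CN cis, PPh3 trans.
One of these lacks any improper symmetry element and so occurs as an enantiomeric pair, giving 3 + 1 = 4 stereoisomers in total.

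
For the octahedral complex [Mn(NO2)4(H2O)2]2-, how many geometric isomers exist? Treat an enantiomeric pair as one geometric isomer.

An octahedron has six vertices in three trans pairs; every non-trans pair is cis.
The distinct arrangements are (2 in all): H2O trans; H2O cis.

2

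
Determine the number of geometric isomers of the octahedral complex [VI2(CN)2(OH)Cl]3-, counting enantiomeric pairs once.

The six octahedral sites form three mutually perpendicular trans pairs.
The distinct arrangements are (6 in all): I cis, CN trans; I trans, CN trans; I cis, CN cis (3 arrangements, 2 chiral); I trans, CN cis.

6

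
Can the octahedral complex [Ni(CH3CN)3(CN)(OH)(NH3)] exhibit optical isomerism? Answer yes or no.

yes

An octahedron has six vertices in three trans pairs; every non-trans pair is cis.
The distinct arrangements are (4 in all): CH3CN mer (3 arrangements); CH3CN fac (chiral).
One of these lacks any improper symmetry element and so occurs as an enantiomeric pair, giving 4 + 1 = 5 stereoisomers in total.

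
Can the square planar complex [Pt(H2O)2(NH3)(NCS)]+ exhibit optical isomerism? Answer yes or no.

A square has two trans pairs of vertices; adjacent vertices are cis.
There are 2 geometric isomers: H2O cis; H2O trans.
Each arrangement has an internal mirror plane or centre of symmetry, so none is chiral.

no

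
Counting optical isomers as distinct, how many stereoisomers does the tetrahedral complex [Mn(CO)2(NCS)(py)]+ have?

1

In a tetrahedral complex all four positions are equivalent and every pair of ligands is adjacent — there is no cis/trans distinction.
Only one geometric arrangement is possible.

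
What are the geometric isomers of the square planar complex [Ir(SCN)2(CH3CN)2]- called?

cis and trans

In a square planar complex each vertex has one trans partner and two cis neighbours.
Working through the distinct placements yields 2 geometric isomers: SCN cis; SCN trans.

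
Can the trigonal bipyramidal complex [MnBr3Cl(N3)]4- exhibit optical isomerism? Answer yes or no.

no

A trigonal bipyramid has two axial and three equatorial sites, which are chemically inequivalent.
Working through the distinct placements yields 4 geometric isomers: Cl equatorial, N3 equatorial; Cl axial, N3 equatorial; Cl equatorial, N3 axial; Cl axial, N3 axial.
Each arrangement has an internal mirror plane or centre of symmetry, so none is chiral.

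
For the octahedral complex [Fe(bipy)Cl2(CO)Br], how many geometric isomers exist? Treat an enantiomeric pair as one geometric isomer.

The six octahedral sites form three mutually perpendicular trans pairs.
Each bipy is bidentate and must span two cis positions.
There are 4 geometric isomers: Cl cis (3 arrangements, 2 chiral); Cl trans.

4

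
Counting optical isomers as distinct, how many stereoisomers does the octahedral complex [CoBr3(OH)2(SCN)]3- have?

3

Working through the distinct placements yields 3 geometric isomers: Br mer, OH cis; Br mer, OH trans; Br fac, OH cis.
Each arrangement has an internal mirror plane or centre of symmetry, so none is chiral.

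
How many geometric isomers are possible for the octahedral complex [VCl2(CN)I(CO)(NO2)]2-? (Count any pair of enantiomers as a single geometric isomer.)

The six octahedral sites form three mutually perpendicular trans pairs.
Placing the ligands in turn and identifying arrangements related by rotation or reflection leaves 9 distinct geometric isomers.

9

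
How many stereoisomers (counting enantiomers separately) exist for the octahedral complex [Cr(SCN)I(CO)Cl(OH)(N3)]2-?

30

Exhaustive case analysis gives 15 geometric isomers.
Of these, 15 lack any improper symmetry element and so occur as enantiomeric pairs, giving 15 + 15 = 30 stereoisomers in total.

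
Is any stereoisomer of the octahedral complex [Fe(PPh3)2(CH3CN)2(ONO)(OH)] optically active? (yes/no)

yes

Systematic placement gives 6 geometric isomers: PPh3 trans, CH3CN trans; PPh3 cis, CH3CN trans; PPh3 trans, CH3CN cis; PPh3 cis, CH3CN cis (3 arrangements, 2 chiral).
Of these, 2 lack any improper symmetry element and so occur as enantiomeric pairs, giving 6 + 2 = 8 stereoisomers in total.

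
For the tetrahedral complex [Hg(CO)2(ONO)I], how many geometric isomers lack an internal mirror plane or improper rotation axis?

0

All four vertices of a tetrahedron are equivalent and mutually adjacent, so cis/trans isomerism cannot arise.
Only one geometric arrangement is possible.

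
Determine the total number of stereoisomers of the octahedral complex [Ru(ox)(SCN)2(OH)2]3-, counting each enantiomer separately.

4

The six octahedral sites form three mutually perpendicular trans pairs.
Each ox is bidentate and must span two cis positions.
There are 3 geometric isomers: SCN cis, OH trans; SCN cis, OH cis (chiral); SCN trans, OH cis.
One of these lacks any improper symmetry element and so occurs as an enantiomeric pair, giving 3 + 1 = 4 stereoisomers in total.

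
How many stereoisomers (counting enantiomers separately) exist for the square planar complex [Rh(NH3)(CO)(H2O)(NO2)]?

3

In a square planar complex each vertex has one trans partner and two cis neighbours.
Working through the distinct placements yields 3 geometric isomers: (CO/NH3 trans, H2O/NO2 trans); (CO/NO2 trans, H2O/NH3 trans); (CO/H2O trans, NH3/NO2 trans).
Each arrangement has an internal mirror plane or centre of symmetry, so none is chiral.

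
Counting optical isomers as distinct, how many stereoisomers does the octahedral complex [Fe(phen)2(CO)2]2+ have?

3

Each phen is bidentate and must span two cis positions.
The distinct arrangements are (2 in all): CO trans; CO cis (chiral).
One of these lacks any improper symmetry element and so occurs as an enantiomeric pair, giving 2 + 1 = 3 stereoisomers in total.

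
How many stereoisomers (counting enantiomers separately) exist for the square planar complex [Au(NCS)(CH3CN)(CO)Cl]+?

In a square planar complex each vertex has one trans partner and two cis neighbours.
The distinct arrangements are (3 in all): (CH3CN/Cl trans, CO/NCS trans); (CH3CN/NCS trans, CO/Cl trans); (CH3CN/CO trans, Cl/NCS trans).
Each arrangement has an internal mirror plane or centre of symmetry, so none is chiral.

3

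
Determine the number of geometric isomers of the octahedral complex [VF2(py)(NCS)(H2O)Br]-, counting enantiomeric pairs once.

An octahedron has six vertices in three trans pairs; every non-trans pair is cis.
Exhaustive case analysis gives 9 geometric isomers.

9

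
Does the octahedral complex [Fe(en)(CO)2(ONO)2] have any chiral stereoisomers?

An octahedron has six vertices in three trans pairs; every non-trans pair is cis.
Each en is bidentate and must span two cis positions.
The distinct arrangements are (3 in all): CO trans, ONO cis; CO cis, ONO cis (chiral); CO cis, ONO trans.
One of these lacks any improper symmetry element and so occurs as an enantiomeric pair, giving 3 + 1 = 4 stereoisomers in total.

yes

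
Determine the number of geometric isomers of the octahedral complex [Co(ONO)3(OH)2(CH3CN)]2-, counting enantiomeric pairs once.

An octahedron has six vertices in three trans pairs; every non-trans pair is cis.
Systematic placement gives 3 geometric isomers: ONO mer, OH cis; ONO mer, OH trans; ONO fac, OH cis.

3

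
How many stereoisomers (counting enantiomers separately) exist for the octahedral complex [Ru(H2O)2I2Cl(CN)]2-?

8

The six octahedral sites form three mutually perpendicular trans pairs.
There are 6 geometric isomers: H2O trans, I trans; H2O cis, I cis (3 arrangements, 2 chiral); H2O cis, I trans; H2O trans, I cis.
Of these, 2 lack any improper symmetry element and so occur as enantiomeric pairs, giving 6 + 2 = 8 stereoisomers in total.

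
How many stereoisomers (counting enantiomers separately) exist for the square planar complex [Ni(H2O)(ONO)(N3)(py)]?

3

A square has two trans pairs of vertices; adjacent vertices are cis.
There are 3 geometric isomers: (H2O/ONO trans, N3/py trans); (H2O/py trans, N3/ONO trans); (H2O/N3 trans, ONO/py trans).
Each arrangement has an internal mirror plane or centre of symmetry, so none is chiral.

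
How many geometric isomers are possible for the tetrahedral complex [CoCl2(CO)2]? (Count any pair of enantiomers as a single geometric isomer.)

In a tetrahedral complex all four positions are equivalent and every pair of ligands is adjacent — there is no cis/trans distinction.
Only one geometric arrangement is possible.

1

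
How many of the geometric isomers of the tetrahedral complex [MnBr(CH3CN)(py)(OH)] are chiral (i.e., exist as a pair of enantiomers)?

In a tetrahedral complex all four positions are equivalent and every pair of ligands is adjacent — there is no cis/trans distinction.
Only one geometric arrangement is possible; it has no improper symmetry element, so it exists as a pair of enantiomers (2 stereoisomers).

1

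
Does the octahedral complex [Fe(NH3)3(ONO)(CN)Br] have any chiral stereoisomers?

yes

Systematic placement gives 4 geometric isomers: NH3 mer (3 arrangements); NH3 fac (chiral).
One of these lacks any improper symmetry element and so occurs as an enantiomeric pair, giving 4 + 1 = 5 stereoisomers in total.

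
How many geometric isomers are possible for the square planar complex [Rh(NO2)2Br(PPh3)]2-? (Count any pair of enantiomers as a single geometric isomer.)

2

A square has two trans pairs of vertices; adjacent vertices are cis.
Working through the distinct placements yields 2 geometric isomers: NO2 cis; NO2 trans.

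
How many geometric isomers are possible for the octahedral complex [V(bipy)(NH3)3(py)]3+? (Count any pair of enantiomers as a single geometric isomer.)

In an octahedral complex each vertex has one trans partner and four cis neighbours.
Each bipy is bidentate and must span two cis positions.
Systematic placement gives 2 geometric isomers: NH3 mer; NH3 fac.

2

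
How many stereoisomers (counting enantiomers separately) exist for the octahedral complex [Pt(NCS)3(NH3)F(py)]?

In an octahedral complex each vertex has one trans partner and four cis neighbours.
Working through the distinct placements yields 4 geometric isomers: NCS mer (3 arrangements); NCS fac (chiral).
One of these lacks any improper symmetry element and so occurs as an enantiomeric pair, giving 4 + 1 = 5 stereoisomers in total.

5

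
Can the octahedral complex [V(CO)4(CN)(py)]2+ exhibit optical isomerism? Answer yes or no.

no

An octahedron has six vertices in three trans pairs; every non-trans pair is cis.
Systematic placement gives 2 geometric isomers: CN and py mutually cis; CN and py mutually trans.
Each arrangement has an internal mirror plane or centre of symmetry, so none is chiral.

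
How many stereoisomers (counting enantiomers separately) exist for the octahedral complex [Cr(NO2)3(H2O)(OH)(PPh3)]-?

5

In an octahedral complex each vertex has one trans partner and four cis neighbours.
Working through the distinct placements yields 4 geometric isomers: NO2 mer (3 arrangements); NO2 fac (chiral).
One of these lacks any improper symmetry element and so occurs as an enantiomeric pair, giving 4 + 1 = 5 stereoisomers in total.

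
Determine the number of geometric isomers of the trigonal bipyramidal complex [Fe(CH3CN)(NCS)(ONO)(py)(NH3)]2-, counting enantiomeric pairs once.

10

Systematic enumeration (placing each ligand type in turn and discarding arrangements equivalent by rotation or reflection) gives 10 geometric isomers.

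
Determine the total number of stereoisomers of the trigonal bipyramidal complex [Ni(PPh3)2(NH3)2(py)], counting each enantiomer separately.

In a trigonal bipyramid the two axial positions differ from the three equatorial ones.
Exhaustive case analysis gives 5 geometric isomers.
One of these lacks any improper symmetry element and so occurs as an enantiomeric pair, giving 5 + 1 = 6 stereoisomers in total.

6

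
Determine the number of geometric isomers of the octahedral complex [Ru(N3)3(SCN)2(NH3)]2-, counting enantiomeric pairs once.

In an octahedral complex each vertex has one trans partner and four cis neighbours.
Working through the distinct placements yields 3 geometric isomers: N3 mer, SCN trans; N3 mer, SCN cis; N3 fac, SCN cis.

3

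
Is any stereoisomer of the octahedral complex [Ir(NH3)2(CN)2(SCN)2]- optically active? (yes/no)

yes

In an octahedral complex each vertex has one trans partner and four cis neighbours.
Working through the distinct placements yields 5 geometric isomers: NH3 trans, CN trans, SCN trans; NH3 cis, CN trans, SCN cis; NH3 cis, CN cis, SCN trans; NH3 cis, CN cis, SCN cis (chiral); NH3 trans, CN cis, SCN cis.
One of these lacks any improper symmetry element and so occurs as an enantiomeric pair, giving 5 + 1 = 6 stereoisomers in total.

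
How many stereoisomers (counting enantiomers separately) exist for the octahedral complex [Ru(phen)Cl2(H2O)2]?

4

Each phen is bidentate and must span two cis positions.
The distinct arrangements are (3 in all): Cl trans, H2O cis; Cl cis, H2O cis (chiral); Cl cis, H2O trans.
One of these lacks any improper symmetry element and so occurs as an enantiomeric pair, giving 3 + 1 = 4 stereoisomers in total.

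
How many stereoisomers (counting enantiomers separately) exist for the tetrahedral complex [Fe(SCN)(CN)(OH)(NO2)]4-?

All four vertices of a tetrahedron are equivalent and mutually adjacent, so cis/trans isomerism cannot arise.
Only one geometric arrangement is possible; it has no improper symmetry element, so it exists as a pair of enantiomers (2 stereoisomers).

2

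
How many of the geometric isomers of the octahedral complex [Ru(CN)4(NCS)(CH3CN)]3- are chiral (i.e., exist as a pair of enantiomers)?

An octahedron has six vertices in three trans pairs; every non-trans pair is cis.
There are 2 geometric isomers: NCS and CH3CN mutually cis; NCS and CH3CN mutually trans.
Each arrangement has an internal mirror plane or centre of symmetry, so none is chiral.

0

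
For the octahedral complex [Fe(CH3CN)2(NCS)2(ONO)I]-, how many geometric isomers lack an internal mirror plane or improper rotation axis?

There are 6 geometric isomers: CH3CN trans, NCS cis; CH3CN trans, NCS trans; CH3CN cis, NCS cis (3 arrangements, 2 chiral); CH3CN cis, NCS trans.
Of these, 2 lack any improper symmetry element and so occur as enantiomeric pairs, giving 6 + 2 = 8 stereoisomers in total.

2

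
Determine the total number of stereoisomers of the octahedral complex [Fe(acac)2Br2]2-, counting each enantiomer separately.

The six octahedral sites form three mutually perpendicular trans pairs.
Each acac is bidentate and must span two cis positions.
Working through the distinct placements yields 2 geometric isomers: Br trans; Br cis (chiral).
One of these lacks any improper symmetry element and so occurs as an enantiomeric pair, giving 2 + 1 = 3 stereoisomers in total.

3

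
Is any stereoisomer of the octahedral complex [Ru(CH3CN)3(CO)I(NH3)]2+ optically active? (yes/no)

An octahedron has six vertices in three trans pairs; every non-trans pair is cis.
Working through the distinct placements yields 4 geometric isomers: CH3CN mer (3 arrangements); CH3CN fac (chiral).
One of these lacks any improper symmetry element and so occurs as an enantiomeric pair, giving 4 + 1 = 5 stereoisomers in total.

yes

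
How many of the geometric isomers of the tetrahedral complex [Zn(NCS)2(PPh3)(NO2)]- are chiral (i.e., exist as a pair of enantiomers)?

All four vertices of a tetrahedron are equivalent and mutually adjacent, so cis/trans isomerism cannot arise.
Only one geometric arrangement is possible.

0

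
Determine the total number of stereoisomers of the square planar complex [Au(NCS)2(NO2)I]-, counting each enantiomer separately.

2

A square has two trans pairs of vertices; adjacent vertices are cis.
Working through the distinct placements yields 2 geometric isomers: NCS cis; NCS trans.
Each arrangement has an internal mirror plane or centre of symmetry, so none is chiral.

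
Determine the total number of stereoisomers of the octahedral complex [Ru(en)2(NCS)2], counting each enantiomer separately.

The six octahedral sites form three mutually perpendicular trans pairs.
Each en is bidentate and must span two cis positions.
Working through the distinct placements yields 2 geometric isomers: NCS trans; NCS cis (chiral).
One of these lacks any improper symmetry element and so occurs as an enantiomeric pair, giving 2 + 1 = 3 stereoisomers in total.

3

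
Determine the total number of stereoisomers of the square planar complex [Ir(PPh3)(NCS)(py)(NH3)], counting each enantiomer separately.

3

In a square planar complex each vertex has one trans partner and two cis neighbours.
Working through the distinct placements yields 3 geometric isomers: (NCS/PPh3 trans, NH3/py trans); (NCS/py trans, NH3/PPh3 trans); (NCS/NH3 trans, PPh3/py trans).
Each arrangement has an internal mirror plane or centre of symmetry, so none is chiral.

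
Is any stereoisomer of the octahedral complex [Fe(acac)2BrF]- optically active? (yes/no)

Each acac is bidentate and must span two cis positions.
There are 2 geometric isomers: Br and F mutually trans; Br and F mutually cis (chiral).
One of these lacks any improper symmetry element and so occurs as an enantiomeric pair, giving 2 + 1 = 3 stereoisomers in total.

yes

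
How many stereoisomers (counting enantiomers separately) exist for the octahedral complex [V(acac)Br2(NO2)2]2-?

Each acac is bidentate and must span two cis positions.
Working through the distinct placements yields 3 geometric isomers: Br trans, NO2 cis; Br cis, NO2 cis (chiral); Br cis, NO2 trans.
One of these lacks any improper symmetry element and so occurs as an enantiomeric pair, giving 3 + 1 = 4 stereoisomers in total.

4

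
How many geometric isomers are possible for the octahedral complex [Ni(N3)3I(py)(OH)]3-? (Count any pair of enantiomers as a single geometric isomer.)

An octahedron has six vertices in three trans pairs; every non-trans pair is cis.
Systematic placement gives 4 geometric isomers: N3 mer (3 arrangements); N3 fac (chiral).

4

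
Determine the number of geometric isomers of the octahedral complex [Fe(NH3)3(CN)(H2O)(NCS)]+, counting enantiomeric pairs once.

4

The distinct arrangements are (4 in all): NH3 mer (3 arrangements); NH3 fac (chiral).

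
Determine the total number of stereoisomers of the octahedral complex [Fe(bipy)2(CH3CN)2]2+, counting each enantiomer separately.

3

Each bipy is bidentate and must span two cis positions.
Systematic placement gives 2 geometric isomers: CH3CN trans; CH3CN cis (chiral).
One of these lacks any improper symmetry element and so occurs as an enantiomeric pair, giving 2 + 1 = 3 stereoisomers in total.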